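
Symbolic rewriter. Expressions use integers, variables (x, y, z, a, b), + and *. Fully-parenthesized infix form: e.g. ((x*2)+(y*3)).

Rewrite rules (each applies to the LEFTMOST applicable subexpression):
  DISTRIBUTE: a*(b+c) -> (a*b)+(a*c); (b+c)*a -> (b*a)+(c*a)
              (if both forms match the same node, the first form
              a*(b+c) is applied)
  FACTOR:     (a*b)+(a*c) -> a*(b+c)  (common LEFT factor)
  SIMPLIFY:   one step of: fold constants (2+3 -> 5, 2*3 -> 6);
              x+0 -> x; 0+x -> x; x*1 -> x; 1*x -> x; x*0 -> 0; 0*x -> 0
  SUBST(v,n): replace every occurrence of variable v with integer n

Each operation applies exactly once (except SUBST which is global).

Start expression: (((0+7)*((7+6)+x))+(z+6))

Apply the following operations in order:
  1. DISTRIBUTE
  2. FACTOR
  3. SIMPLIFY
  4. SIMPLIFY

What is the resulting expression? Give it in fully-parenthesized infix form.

Start: (((0+7)*((7+6)+x))+(z+6))
Apply DISTRIBUTE at L (target: ((0+7)*((7+6)+x))): (((0+7)*((7+6)+x))+(z+6)) -> ((((0+7)*(7+6))+((0+7)*x))+(z+6))
Apply FACTOR at L (target: (((0+7)*(7+6))+((0+7)*x))): ((((0+7)*(7+6))+((0+7)*x))+(z+6)) -> (((0+7)*((7+6)+x))+(z+6))
Apply SIMPLIFY at LL (target: (0+7)): (((0+7)*((7+6)+x))+(z+6)) -> ((7*((7+6)+x))+(z+6))
Apply SIMPLIFY at LRL (target: (7+6)): ((7*((7+6)+x))+(z+6)) -> ((7*(13+x))+(z+6))

Answer: ((7*(13+x))+(z+6))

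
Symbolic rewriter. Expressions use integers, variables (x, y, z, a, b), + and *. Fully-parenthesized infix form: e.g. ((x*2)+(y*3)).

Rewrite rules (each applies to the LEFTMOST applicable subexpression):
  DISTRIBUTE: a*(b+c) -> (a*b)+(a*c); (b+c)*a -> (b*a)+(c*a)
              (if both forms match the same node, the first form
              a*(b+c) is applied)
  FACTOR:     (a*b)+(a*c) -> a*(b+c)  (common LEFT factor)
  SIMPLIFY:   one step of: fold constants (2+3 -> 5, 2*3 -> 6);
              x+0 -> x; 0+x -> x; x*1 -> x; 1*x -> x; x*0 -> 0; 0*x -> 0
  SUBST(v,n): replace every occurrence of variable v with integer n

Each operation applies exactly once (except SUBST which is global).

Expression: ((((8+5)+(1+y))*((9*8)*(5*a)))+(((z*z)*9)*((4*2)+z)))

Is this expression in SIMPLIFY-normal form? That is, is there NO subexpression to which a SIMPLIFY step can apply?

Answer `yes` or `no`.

Answer: no

Derivation:
Expression: ((((8+5)+(1+y))*((9*8)*(5*a)))+(((z*z)*9)*((4*2)+z)))
Scanning for simplifiable subexpressions (pre-order)...
  at root: ((((8+5)+(1+y))*((9*8)*(5*a)))+(((z*z)*9)*((4*2)+z))) (not simplifiable)
  at L: (((8+5)+(1+y))*((9*8)*(5*a))) (not simplifiable)
  at LL: ((8+5)+(1+y)) (not simplifiable)
  at LLL: (8+5) (SIMPLIFIABLE)
  at LLR: (1+y) (not simplifiable)
  at LR: ((9*8)*(5*a)) (not simplifiable)
  at LRL: (9*8) (SIMPLIFIABLE)
  at LRR: (5*a) (not simplifiable)
  at R: (((z*z)*9)*((4*2)+z)) (not simplifiable)
  at RL: ((z*z)*9) (not simplifiable)
  at RLL: (z*z) (not simplifiable)
  at RR: ((4*2)+z) (not simplifiable)
  at RRL: (4*2) (SIMPLIFIABLE)
Found simplifiable subexpr at path LLL: (8+5)
One SIMPLIFY step would give: (((13+(1+y))*((9*8)*(5*a)))+(((z*z)*9)*((4*2)+z)))
-> NOT in normal form.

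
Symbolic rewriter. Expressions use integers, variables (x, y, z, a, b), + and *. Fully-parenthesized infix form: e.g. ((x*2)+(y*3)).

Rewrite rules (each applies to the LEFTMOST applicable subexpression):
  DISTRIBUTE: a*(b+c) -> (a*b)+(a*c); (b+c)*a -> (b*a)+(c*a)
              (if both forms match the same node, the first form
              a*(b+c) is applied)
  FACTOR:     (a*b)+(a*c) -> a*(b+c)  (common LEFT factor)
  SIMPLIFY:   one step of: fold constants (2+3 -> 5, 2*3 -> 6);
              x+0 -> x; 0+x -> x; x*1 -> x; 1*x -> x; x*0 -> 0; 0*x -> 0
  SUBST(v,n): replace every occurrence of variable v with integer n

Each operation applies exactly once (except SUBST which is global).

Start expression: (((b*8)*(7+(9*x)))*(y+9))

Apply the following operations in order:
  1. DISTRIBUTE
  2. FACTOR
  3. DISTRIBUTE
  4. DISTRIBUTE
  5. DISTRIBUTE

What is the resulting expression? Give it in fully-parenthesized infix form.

Start: (((b*8)*(7+(9*x)))*(y+9))
Apply DISTRIBUTE at root (target: (((b*8)*(7+(9*x)))*(y+9))): (((b*8)*(7+(9*x)))*(y+9)) -> ((((b*8)*(7+(9*x)))*y)+(((b*8)*(7+(9*x)))*9))
Apply FACTOR at root (target: ((((b*8)*(7+(9*x)))*y)+(((b*8)*(7+(9*x)))*9))): ((((b*8)*(7+(9*x)))*y)+(((b*8)*(7+(9*x)))*9)) -> (((b*8)*(7+(9*x)))*(y+9))
Apply DISTRIBUTE at root (target: (((b*8)*(7+(9*x)))*(y+9))): (((b*8)*(7+(9*x)))*(y+9)) -> ((((b*8)*(7+(9*x)))*y)+(((b*8)*(7+(9*x)))*9))
Apply DISTRIBUTE at LL (target: ((b*8)*(7+(9*x)))): ((((b*8)*(7+(9*x)))*y)+(((b*8)*(7+(9*x)))*9)) -> (((((b*8)*7)+((b*8)*(9*x)))*y)+(((b*8)*(7+(9*x)))*9))
Apply DISTRIBUTE at L (target: ((((b*8)*7)+((b*8)*(9*x)))*y)): (((((b*8)*7)+((b*8)*(9*x)))*y)+(((b*8)*(7+(9*x)))*9)) -> (((((b*8)*7)*y)+(((b*8)*(9*x))*y))+(((b*8)*(7+(9*x)))*9))

Answer: (((((b*8)*7)*y)+(((b*8)*(9*x))*y))+(((b*8)*(7+(9*x)))*9))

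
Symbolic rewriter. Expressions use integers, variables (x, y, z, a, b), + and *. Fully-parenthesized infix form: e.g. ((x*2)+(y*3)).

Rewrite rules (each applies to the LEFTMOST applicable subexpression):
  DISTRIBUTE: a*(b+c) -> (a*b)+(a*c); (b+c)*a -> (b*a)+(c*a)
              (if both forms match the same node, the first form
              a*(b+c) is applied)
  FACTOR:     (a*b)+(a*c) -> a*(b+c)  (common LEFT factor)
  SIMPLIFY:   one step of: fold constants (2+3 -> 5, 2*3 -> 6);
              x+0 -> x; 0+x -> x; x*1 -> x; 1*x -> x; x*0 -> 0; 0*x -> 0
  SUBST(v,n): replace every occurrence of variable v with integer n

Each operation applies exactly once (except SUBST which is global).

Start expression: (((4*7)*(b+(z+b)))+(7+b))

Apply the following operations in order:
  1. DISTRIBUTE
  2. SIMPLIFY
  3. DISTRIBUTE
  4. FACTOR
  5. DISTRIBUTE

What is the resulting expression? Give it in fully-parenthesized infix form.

Start: (((4*7)*(b+(z+b)))+(7+b))
Apply DISTRIBUTE at L (target: ((4*7)*(b+(z+b)))): (((4*7)*(b+(z+b)))+(7+b)) -> ((((4*7)*b)+((4*7)*(z+b)))+(7+b))
Apply SIMPLIFY at LLL (target: (4*7)): ((((4*7)*b)+((4*7)*(z+b)))+(7+b)) -> (((28*b)+((4*7)*(z+b)))+(7+b))
Apply DISTRIBUTE at LR (target: ((4*7)*(z+b))): (((28*b)+((4*7)*(z+b)))+(7+b)) -> (((28*b)+(((4*7)*z)+((4*7)*b)))+(7+b))
Apply FACTOR at LR (target: (((4*7)*z)+((4*7)*b))): (((28*b)+(((4*7)*z)+((4*7)*b)))+(7+b)) -> (((28*b)+((4*7)*(z+b)))+(7+b))
Apply DISTRIBUTE at LR (target: ((4*7)*(z+b))): (((28*b)+((4*7)*(z+b)))+(7+b)) -> (((28*b)+(((4*7)*z)+((4*7)*b)))+(7+b))

Answer: (((28*b)+(((4*7)*z)+((4*7)*b)))+(7+b))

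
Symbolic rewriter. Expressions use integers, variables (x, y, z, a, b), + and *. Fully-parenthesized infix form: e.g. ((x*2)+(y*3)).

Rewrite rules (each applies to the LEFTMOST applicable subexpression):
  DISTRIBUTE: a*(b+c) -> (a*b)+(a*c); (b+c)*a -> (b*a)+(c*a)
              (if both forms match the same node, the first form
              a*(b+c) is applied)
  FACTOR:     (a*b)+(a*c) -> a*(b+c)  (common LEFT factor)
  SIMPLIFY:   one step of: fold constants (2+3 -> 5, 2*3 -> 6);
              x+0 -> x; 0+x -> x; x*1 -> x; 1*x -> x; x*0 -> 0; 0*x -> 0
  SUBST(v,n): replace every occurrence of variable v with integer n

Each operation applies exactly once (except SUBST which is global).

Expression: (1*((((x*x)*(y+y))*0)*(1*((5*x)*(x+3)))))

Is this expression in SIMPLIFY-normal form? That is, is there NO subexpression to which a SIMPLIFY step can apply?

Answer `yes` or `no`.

Expression: (1*((((x*x)*(y+y))*0)*(1*((5*x)*(x+3)))))
Scanning for simplifiable subexpressions (pre-order)...
  at root: (1*((((x*x)*(y+y))*0)*(1*((5*x)*(x+3))))) (SIMPLIFIABLE)
  at R: ((((x*x)*(y+y))*0)*(1*((5*x)*(x+3)))) (not simplifiable)
  at RL: (((x*x)*(y+y))*0) (SIMPLIFIABLE)
  at RLL: ((x*x)*(y+y)) (not simplifiable)
  at RLLL: (x*x) (not simplifiable)
  at RLLR: (y+y) (not simplifiable)
  at RR: (1*((5*x)*(x+3))) (SIMPLIFIABLE)
  at RRR: ((5*x)*(x+3)) (not simplifiable)
  at RRRL: (5*x) (not simplifiable)
  at RRRR: (x+3) (not simplifiable)
Found simplifiable subexpr at path root: (1*((((x*x)*(y+y))*0)*(1*((5*x)*(x+3)))))
One SIMPLIFY step would give: ((((x*x)*(y+y))*0)*(1*((5*x)*(x+3))))
-> NOT in normal form.

Answer: no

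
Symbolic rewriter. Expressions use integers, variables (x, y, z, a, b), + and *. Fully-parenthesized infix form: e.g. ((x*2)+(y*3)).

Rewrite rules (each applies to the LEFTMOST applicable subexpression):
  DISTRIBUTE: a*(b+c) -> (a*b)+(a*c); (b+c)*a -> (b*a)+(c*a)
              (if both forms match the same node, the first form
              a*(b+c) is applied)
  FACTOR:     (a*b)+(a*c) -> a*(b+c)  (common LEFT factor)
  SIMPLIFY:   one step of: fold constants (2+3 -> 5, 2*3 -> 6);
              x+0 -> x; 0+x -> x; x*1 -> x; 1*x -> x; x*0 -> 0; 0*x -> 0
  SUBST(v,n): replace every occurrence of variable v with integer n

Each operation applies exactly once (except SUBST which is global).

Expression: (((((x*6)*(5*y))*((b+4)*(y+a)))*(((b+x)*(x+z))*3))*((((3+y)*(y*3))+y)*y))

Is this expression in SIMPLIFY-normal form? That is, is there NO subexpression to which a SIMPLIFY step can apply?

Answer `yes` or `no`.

Answer: yes

Derivation:
Expression: (((((x*6)*(5*y))*((b+4)*(y+a)))*(((b+x)*(x+z))*3))*((((3+y)*(y*3))+y)*y))
Scanning for simplifiable subexpressions (pre-order)...
  at root: (((((x*6)*(5*y))*((b+4)*(y+a)))*(((b+x)*(x+z))*3))*((((3+y)*(y*3))+y)*y)) (not simplifiable)
  at L: ((((x*6)*(5*y))*((b+4)*(y+a)))*(((b+x)*(x+z))*3)) (not simplifiable)
  at LL: (((x*6)*(5*y))*((b+4)*(y+a))) (not simplifiable)
  at LLL: ((x*6)*(5*y)) (not simplifiable)
  at LLLL: (x*6) (not simplifiable)
  at LLLR: (5*y) (not simplifiable)
  at LLR: ((b+4)*(y+a)) (not simplifiable)
  at LLRL: (b+4) (not simplifiable)
  at LLRR: (y+a) (not simplifiable)
  at LR: (((b+x)*(x+z))*3) (not simplifiable)
  at LRL: ((b+x)*(x+z)) (not simplifiable)
  at LRLL: (b+x) (not simplifiable)
  at LRLR: (x+z) (not simplifiable)
  at R: ((((3+y)*(y*3))+y)*y) (not simplifiable)
  at RL: (((3+y)*(y*3))+y) (not simplifiable)
  at RLL: ((3+y)*(y*3)) (not simplifiable)
  at RLLL: (3+y) (not simplifiable)
  at RLLR: (y*3) (not simplifiable)
Result: no simplifiable subexpression found -> normal form.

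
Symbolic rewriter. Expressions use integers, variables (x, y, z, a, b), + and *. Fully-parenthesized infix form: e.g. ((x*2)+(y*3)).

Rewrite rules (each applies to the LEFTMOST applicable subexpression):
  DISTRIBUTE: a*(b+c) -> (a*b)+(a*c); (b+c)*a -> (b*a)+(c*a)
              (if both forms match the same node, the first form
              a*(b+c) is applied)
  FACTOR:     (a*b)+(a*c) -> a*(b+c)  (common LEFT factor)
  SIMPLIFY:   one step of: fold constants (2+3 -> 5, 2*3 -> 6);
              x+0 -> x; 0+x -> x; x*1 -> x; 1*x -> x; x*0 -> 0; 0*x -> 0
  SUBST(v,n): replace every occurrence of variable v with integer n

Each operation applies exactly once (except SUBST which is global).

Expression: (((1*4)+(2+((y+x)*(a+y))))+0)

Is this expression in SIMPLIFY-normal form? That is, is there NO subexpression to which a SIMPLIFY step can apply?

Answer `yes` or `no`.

Answer: no

Derivation:
Expression: (((1*4)+(2+((y+x)*(a+y))))+0)
Scanning for simplifiable subexpressions (pre-order)...
  at root: (((1*4)+(2+((y+x)*(a+y))))+0) (SIMPLIFIABLE)
  at L: ((1*4)+(2+((y+x)*(a+y)))) (not simplifiable)
  at LL: (1*4) (SIMPLIFIABLE)
  at LR: (2+((y+x)*(a+y))) (not simplifiable)
  at LRR: ((y+x)*(a+y)) (not simplifiable)
  at LRRL: (y+x) (not simplifiable)
  at LRRR: (a+y) (not simplifiable)
Found simplifiable subexpr at path root: (((1*4)+(2+((y+x)*(a+y))))+0)
One SIMPLIFY step would give: ((1*4)+(2+((y+x)*(a+y))))
-> NOT in normal form.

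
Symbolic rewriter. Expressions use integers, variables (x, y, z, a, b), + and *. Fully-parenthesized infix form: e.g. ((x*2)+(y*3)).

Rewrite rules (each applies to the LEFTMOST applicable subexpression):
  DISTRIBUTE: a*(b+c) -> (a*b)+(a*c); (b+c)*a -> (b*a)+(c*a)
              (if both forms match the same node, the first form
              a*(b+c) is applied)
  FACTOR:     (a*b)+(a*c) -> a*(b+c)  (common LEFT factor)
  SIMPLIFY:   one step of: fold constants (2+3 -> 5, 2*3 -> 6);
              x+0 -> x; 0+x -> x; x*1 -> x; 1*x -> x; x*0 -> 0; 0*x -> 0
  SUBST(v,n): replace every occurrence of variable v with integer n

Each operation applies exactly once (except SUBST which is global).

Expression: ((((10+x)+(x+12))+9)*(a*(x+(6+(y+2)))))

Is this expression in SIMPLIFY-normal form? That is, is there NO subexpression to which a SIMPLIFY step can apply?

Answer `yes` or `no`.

Answer: yes

Derivation:
Expression: ((((10+x)+(x+12))+9)*(a*(x+(6+(y+2)))))
Scanning for simplifiable subexpressions (pre-order)...
  at root: ((((10+x)+(x+12))+9)*(a*(x+(6+(y+2))))) (not simplifiable)
  at L: (((10+x)+(x+12))+9) (not simplifiable)
  at LL: ((10+x)+(x+12)) (not simplifiable)
  at LLL: (10+x) (not simplifiable)
  at LLR: (x+12) (not simplifiable)
  at R: (a*(x+(6+(y+2)))) (not simplifiable)
  at RR: (x+(6+(y+2))) (not simplifiable)
  at RRR: (6+(y+2)) (not simplifiable)
  at RRRR: (y+2) (not simplifiable)
Result: no simplifiable subexpression found -> normal form.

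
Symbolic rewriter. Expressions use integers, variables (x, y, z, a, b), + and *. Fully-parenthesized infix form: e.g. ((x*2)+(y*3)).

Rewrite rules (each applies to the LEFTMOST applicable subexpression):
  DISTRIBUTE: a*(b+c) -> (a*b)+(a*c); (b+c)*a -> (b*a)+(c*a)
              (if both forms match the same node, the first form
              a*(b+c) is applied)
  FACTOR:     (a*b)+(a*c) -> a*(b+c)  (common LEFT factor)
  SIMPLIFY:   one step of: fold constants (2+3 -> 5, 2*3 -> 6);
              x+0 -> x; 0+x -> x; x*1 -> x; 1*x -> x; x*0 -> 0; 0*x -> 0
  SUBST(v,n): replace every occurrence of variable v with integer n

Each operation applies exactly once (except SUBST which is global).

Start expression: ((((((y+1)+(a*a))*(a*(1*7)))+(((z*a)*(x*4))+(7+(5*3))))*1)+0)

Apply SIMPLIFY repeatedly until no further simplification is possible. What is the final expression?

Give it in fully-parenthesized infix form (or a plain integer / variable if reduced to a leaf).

Start: ((((((y+1)+(a*a))*(a*(1*7)))+(((z*a)*(x*4))+(7+(5*3))))*1)+0)
Step 1: at root: ((((((y+1)+(a*a))*(a*(1*7)))+(((z*a)*(x*4))+(7+(5*3))))*1)+0) -> (((((y+1)+(a*a))*(a*(1*7)))+(((z*a)*(x*4))+(7+(5*3))))*1); overall: ((((((y+1)+(a*a))*(a*(1*7)))+(((z*a)*(x*4))+(7+(5*3))))*1)+0) -> (((((y+1)+(a*a))*(a*(1*7)))+(((z*a)*(x*4))+(7+(5*3))))*1)
Step 2: at root: (((((y+1)+(a*a))*(a*(1*7)))+(((z*a)*(x*4))+(7+(5*3))))*1) -> ((((y+1)+(a*a))*(a*(1*7)))+(((z*a)*(x*4))+(7+(5*3)))); overall: (((((y+1)+(a*a))*(a*(1*7)))+(((z*a)*(x*4))+(7+(5*3))))*1) -> ((((y+1)+(a*a))*(a*(1*7)))+(((z*a)*(x*4))+(7+(5*3))))
Step 3: at LRR: (1*7) -> 7; overall: ((((y+1)+(a*a))*(a*(1*7)))+(((z*a)*(x*4))+(7+(5*3)))) -> ((((y+1)+(a*a))*(a*7))+(((z*a)*(x*4))+(7+(5*3))))
Step 4: at RRR: (5*3) -> 15; overall: ((((y+1)+(a*a))*(a*7))+(((z*a)*(x*4))+(7+(5*3)))) -> ((((y+1)+(a*a))*(a*7))+(((z*a)*(x*4))+(7+15)))
Step 5: at RR: (7+15) -> 22; overall: ((((y+1)+(a*a))*(a*7))+(((z*a)*(x*4))+(7+15))) -> ((((y+1)+(a*a))*(a*7))+(((z*a)*(x*4))+22))
Fixed point: ((((y+1)+(a*a))*(a*7))+(((z*a)*(x*4))+22))

Answer: ((((y+1)+(a*a))*(a*7))+(((z*a)*(x*4))+22))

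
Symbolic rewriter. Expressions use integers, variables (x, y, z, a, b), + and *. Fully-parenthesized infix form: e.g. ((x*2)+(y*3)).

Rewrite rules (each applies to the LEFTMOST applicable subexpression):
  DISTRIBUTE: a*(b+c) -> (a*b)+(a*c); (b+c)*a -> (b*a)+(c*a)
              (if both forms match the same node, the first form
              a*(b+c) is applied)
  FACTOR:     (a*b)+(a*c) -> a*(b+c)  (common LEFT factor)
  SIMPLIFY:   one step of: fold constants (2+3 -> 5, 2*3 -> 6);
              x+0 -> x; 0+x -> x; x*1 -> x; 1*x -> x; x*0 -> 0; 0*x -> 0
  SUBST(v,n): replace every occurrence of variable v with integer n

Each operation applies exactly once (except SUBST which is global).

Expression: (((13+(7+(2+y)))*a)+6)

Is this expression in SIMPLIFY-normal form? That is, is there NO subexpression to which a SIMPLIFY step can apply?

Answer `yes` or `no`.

Expression: (((13+(7+(2+y)))*a)+6)
Scanning for simplifiable subexpressions (pre-order)...
  at root: (((13+(7+(2+y)))*a)+6) (not simplifiable)
  at L: ((13+(7+(2+y)))*a) (not simplifiable)
  at LL: (13+(7+(2+y))) (not simplifiable)
  at LLR: (7+(2+y)) (not simplifiable)
  at LLRR: (2+y) (not simplifiable)
Result: no simplifiable subexpression found -> normal form.

Answer: yes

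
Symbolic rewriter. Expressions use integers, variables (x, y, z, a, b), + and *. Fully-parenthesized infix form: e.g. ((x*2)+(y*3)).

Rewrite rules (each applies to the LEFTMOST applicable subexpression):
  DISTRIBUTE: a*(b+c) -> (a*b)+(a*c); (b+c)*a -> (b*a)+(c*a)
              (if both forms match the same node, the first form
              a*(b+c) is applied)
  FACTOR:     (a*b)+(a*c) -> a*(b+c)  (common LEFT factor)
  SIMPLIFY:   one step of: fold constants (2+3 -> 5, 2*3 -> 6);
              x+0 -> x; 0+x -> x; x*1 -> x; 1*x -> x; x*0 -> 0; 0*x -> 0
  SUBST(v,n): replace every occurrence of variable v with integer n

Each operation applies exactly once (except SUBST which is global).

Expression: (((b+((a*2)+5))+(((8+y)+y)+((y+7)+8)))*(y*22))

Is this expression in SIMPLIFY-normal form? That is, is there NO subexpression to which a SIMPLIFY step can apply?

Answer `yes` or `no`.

Expression: (((b+((a*2)+5))+(((8+y)+y)+((y+7)+8)))*(y*22))
Scanning for simplifiable subexpressions (pre-order)...
  at root: (((b+((a*2)+5))+(((8+y)+y)+((y+7)+8)))*(y*22)) (not simplifiable)
  at L: ((b+((a*2)+5))+(((8+y)+y)+((y+7)+8))) (not simplifiable)
  at LL: (b+((a*2)+5)) (not simplifiable)
  at LLR: ((a*2)+5) (not simplifiable)
  at LLRL: (a*2) (not simplifiable)
  at LR: (((8+y)+y)+((y+7)+8)) (not simplifiable)
  at LRL: ((8+y)+y) (not simplifiable)
  at LRLL: (8+y) (not simplifiable)
  at LRR: ((y+7)+8) (not simplifiable)
  at LRRL: (y+7) (not simplifiable)
  at R: (y*22) (not simplifiable)
Result: no simplifiable subexpression found -> normal form.

Answer: yes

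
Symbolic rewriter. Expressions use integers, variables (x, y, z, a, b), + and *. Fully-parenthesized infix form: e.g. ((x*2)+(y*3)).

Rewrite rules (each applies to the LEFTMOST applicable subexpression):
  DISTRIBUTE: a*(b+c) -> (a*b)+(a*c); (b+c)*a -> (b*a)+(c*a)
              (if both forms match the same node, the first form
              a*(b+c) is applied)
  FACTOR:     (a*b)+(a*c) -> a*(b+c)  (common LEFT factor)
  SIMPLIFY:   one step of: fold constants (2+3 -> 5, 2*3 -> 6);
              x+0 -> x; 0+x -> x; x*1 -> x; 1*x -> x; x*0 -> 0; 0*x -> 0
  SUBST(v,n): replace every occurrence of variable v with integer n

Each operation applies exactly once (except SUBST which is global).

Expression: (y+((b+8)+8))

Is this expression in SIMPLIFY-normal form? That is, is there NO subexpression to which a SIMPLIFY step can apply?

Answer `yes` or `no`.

Answer: yes

Derivation:
Expression: (y+((b+8)+8))
Scanning for simplifiable subexpressions (pre-order)...
  at root: (y+((b+8)+8)) (not simplifiable)
  at R: ((b+8)+8) (not simplifiable)
  at RL: (b+8) (not simplifiable)
Result: no simplifiable subexpression found -> normal form.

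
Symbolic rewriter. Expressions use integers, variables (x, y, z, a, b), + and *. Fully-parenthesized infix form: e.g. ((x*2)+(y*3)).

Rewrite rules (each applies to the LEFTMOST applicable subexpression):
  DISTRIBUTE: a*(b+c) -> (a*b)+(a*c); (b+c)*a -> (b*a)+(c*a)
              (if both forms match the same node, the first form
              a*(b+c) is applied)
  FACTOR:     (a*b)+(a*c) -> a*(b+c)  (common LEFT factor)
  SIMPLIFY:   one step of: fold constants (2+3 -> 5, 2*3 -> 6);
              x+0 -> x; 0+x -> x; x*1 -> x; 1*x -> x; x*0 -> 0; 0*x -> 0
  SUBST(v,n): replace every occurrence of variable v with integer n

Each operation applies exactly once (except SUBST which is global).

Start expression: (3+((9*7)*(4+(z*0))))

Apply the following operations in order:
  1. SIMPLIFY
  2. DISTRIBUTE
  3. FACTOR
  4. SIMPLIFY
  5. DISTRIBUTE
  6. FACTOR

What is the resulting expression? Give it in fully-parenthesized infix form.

Start: (3+((9*7)*(4+(z*0))))
Apply SIMPLIFY at RL (target: (9*7)): (3+((9*7)*(4+(z*0)))) -> (3+(63*(4+(z*0))))
Apply DISTRIBUTE at R (target: (63*(4+(z*0)))): (3+(63*(4+(z*0)))) -> (3+((63*4)+(63*(z*0))))
Apply FACTOR at R (target: ((63*4)+(63*(z*0)))): (3+((63*4)+(63*(z*0)))) -> (3+(63*(4+(z*0))))
Apply SIMPLIFY at RRR (target: (z*0)): (3+(63*(4+(z*0)))) -> (3+(63*(4+0)))
Apply DISTRIBUTE at R (target: (63*(4+0))): (3+(63*(4+0))) -> (3+((63*4)+(63*0)))
Apply FACTOR at R (target: ((63*4)+(63*0))): (3+((63*4)+(63*0))) -> (3+(63*(4+0)))

Answer: (3+(63*(4+0)))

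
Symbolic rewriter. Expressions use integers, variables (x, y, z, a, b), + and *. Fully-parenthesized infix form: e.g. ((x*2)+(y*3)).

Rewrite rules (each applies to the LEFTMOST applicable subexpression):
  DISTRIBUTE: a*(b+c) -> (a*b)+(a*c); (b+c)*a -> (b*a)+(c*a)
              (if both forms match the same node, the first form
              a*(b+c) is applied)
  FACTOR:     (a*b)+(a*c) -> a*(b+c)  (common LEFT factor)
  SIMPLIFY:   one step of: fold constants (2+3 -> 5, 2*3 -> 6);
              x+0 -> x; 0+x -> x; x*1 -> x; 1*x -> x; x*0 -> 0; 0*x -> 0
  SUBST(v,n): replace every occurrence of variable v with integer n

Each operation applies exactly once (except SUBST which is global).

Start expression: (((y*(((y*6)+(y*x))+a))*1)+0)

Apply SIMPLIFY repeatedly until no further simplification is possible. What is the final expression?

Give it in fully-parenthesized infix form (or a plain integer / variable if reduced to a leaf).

Start: (((y*(((y*6)+(y*x))+a))*1)+0)
Step 1: at root: (((y*(((y*6)+(y*x))+a))*1)+0) -> ((y*(((y*6)+(y*x))+a))*1); overall: (((y*(((y*6)+(y*x))+a))*1)+0) -> ((y*(((y*6)+(y*x))+a))*1)
Step 2: at root: ((y*(((y*6)+(y*x))+a))*1) -> (y*(((y*6)+(y*x))+a)); overall: ((y*(((y*6)+(y*x))+a))*1) -> (y*(((y*6)+(y*x))+a))
Fixed point: (y*(((y*6)+(y*x))+a))

Answer: (y*(((y*6)+(y*x))+a))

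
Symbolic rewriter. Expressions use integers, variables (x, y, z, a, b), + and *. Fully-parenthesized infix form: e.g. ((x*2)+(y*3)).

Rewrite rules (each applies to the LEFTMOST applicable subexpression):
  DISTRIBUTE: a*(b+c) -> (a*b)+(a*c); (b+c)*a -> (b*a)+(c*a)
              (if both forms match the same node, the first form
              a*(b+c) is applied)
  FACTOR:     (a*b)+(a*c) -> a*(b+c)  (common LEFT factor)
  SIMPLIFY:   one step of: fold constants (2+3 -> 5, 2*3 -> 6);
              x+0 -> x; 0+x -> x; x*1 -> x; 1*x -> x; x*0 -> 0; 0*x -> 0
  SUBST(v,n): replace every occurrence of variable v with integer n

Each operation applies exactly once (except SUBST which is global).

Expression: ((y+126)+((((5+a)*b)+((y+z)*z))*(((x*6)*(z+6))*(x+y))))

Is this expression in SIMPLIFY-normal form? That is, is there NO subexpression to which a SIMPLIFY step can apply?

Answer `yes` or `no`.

Answer: yes

Derivation:
Expression: ((y+126)+((((5+a)*b)+((y+z)*z))*(((x*6)*(z+6))*(x+y))))
Scanning for simplifiable subexpressions (pre-order)...
  at root: ((y+126)+((((5+a)*b)+((y+z)*z))*(((x*6)*(z+6))*(x+y)))) (not simplifiable)
  at L: (y+126) (not simplifiable)
  at R: ((((5+a)*b)+((y+z)*z))*(((x*6)*(z+6))*(x+y))) (not simplifiable)
  at RL: (((5+a)*b)+((y+z)*z)) (not simplifiable)
  at RLL: ((5+a)*b) (not simplifiable)
  at RLLL: (5+a) (not simplifiable)
  at RLR: ((y+z)*z) (not simplifiable)
  at RLRL: (y+z) (not simplifiable)
  at RR: (((x*6)*(z+6))*(x+y)) (not simplifiable)
  at RRL: ((x*6)*(z+6)) (not simplifiable)
  at RRLL: (x*6) (not simplifiable)
  at RRLR: (z+6) (not simplifiable)
  at RRR: (x+y) (not simplifiable)
Result: no simplifiable subexpression found -> normal form.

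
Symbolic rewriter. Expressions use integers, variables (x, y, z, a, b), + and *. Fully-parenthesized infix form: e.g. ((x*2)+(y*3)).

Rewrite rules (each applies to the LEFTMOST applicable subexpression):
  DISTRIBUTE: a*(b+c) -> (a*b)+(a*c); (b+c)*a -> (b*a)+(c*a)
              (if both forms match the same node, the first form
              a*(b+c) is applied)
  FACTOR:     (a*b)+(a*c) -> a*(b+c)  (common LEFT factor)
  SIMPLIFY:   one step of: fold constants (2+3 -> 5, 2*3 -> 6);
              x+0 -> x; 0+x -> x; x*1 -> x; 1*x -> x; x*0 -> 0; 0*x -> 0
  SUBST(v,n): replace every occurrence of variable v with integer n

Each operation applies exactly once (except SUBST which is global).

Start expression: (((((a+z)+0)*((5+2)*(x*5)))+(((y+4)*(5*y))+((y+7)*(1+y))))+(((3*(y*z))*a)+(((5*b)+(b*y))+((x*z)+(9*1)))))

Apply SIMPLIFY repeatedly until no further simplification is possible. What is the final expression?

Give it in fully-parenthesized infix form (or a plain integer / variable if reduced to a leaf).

Answer: ((((a+z)*(7*(x*5)))+(((y+4)*(5*y))+((y+7)*(1+y))))+(((3*(y*z))*a)+(((5*b)+(b*y))+((x*z)+9))))

Derivation:
Start: (((((a+z)+0)*((5+2)*(x*5)))+(((y+4)*(5*y))+((y+7)*(1+y))))+(((3*(y*z))*a)+(((5*b)+(b*y))+((x*z)+(9*1)))))
Step 1: at LLL: ((a+z)+0) -> (a+z); overall: (((((a+z)+0)*((5+2)*(x*5)))+(((y+4)*(5*y))+((y+7)*(1+y))))+(((3*(y*z))*a)+(((5*b)+(b*y))+((x*z)+(9*1))))) -> ((((a+z)*((5+2)*(x*5)))+(((y+4)*(5*y))+((y+7)*(1+y))))+(((3*(y*z))*a)+(((5*b)+(b*y))+((x*z)+(9*1)))))
Step 2: at LLRL: (5+2) -> 7; overall: ((((a+z)*((5+2)*(x*5)))+(((y+4)*(5*y))+((y+7)*(1+y))))+(((3*(y*z))*a)+(((5*b)+(b*y))+((x*z)+(9*1))))) -> ((((a+z)*(7*(x*5)))+(((y+4)*(5*y))+((y+7)*(1+y))))+(((3*(y*z))*a)+(((5*b)+(b*y))+((x*z)+(9*1)))))
Step 3: at RRRR: (9*1) -> 9; overall: ((((a+z)*(7*(x*5)))+(((y+4)*(5*y))+((y+7)*(1+y))))+(((3*(y*z))*a)+(((5*b)+(b*y))+((x*z)+(9*1))))) -> ((((a+z)*(7*(x*5)))+(((y+4)*(5*y))+((y+7)*(1+y))))+(((3*(y*z))*a)+(((5*b)+(b*y))+((x*z)+9))))
Fixed point: ((((a+z)*(7*(x*5)))+(((y+4)*(5*y))+((y+7)*(1+y))))+(((3*(y*z))*a)+(((5*b)+(b*y))+((x*z)+9))))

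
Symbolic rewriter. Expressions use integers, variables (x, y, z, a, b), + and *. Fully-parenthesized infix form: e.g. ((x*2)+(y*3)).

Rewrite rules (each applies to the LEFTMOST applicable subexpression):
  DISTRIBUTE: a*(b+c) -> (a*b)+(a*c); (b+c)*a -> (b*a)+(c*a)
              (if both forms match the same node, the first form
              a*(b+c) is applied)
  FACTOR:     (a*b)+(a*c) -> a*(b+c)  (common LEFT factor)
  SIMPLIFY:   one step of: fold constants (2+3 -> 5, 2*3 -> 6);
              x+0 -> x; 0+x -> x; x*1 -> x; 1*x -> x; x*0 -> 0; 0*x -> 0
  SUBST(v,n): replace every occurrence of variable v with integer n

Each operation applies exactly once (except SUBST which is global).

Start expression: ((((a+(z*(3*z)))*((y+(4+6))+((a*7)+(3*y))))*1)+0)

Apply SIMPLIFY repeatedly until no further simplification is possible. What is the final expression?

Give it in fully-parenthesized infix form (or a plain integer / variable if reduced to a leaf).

Start: ((((a+(z*(3*z)))*((y+(4+6))+((a*7)+(3*y))))*1)+0)
Step 1: at root: ((((a+(z*(3*z)))*((y+(4+6))+((a*7)+(3*y))))*1)+0) -> (((a+(z*(3*z)))*((y+(4+6))+((a*7)+(3*y))))*1); overall: ((((a+(z*(3*z)))*((y+(4+6))+((a*7)+(3*y))))*1)+0) -> (((a+(z*(3*z)))*((y+(4+6))+((a*7)+(3*y))))*1)
Step 2: at root: (((a+(z*(3*z)))*((y+(4+6))+((a*7)+(3*y))))*1) -> ((a+(z*(3*z)))*((y+(4+6))+((a*7)+(3*y)))); overall: (((a+(z*(3*z)))*((y+(4+6))+((a*7)+(3*y))))*1) -> ((a+(z*(3*z)))*((y+(4+6))+((a*7)+(3*y))))
Step 3: at RLR: (4+6) -> 10; overall: ((a+(z*(3*z)))*((y+(4+6))+((a*7)+(3*y)))) -> ((a+(z*(3*z)))*((y+10)+((a*7)+(3*y))))
Fixed point: ((a+(z*(3*z)))*((y+10)+((a*7)+(3*y))))

Answer: ((a+(z*(3*z)))*((y+10)+((a*7)+(3*y))))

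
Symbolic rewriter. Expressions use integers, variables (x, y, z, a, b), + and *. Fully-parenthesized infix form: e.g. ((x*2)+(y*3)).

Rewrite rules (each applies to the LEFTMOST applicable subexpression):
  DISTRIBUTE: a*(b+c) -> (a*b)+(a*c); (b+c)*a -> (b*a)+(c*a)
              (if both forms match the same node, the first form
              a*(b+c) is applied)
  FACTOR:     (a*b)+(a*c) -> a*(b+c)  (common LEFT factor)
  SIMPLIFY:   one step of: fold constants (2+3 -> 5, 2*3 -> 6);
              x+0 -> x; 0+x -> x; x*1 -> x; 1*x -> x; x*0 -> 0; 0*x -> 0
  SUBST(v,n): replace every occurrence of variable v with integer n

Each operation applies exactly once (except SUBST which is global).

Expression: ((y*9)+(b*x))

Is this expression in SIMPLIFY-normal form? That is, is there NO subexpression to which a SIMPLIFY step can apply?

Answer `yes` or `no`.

Answer: yes

Derivation:
Expression: ((y*9)+(b*x))
Scanning for simplifiable subexpressions (pre-order)...
  at root: ((y*9)+(b*x)) (not simplifiable)
  at L: (y*9) (not simplifiable)
  at R: (b*x) (not simplifiable)
Result: no simplifiable subexpression found -> normal form.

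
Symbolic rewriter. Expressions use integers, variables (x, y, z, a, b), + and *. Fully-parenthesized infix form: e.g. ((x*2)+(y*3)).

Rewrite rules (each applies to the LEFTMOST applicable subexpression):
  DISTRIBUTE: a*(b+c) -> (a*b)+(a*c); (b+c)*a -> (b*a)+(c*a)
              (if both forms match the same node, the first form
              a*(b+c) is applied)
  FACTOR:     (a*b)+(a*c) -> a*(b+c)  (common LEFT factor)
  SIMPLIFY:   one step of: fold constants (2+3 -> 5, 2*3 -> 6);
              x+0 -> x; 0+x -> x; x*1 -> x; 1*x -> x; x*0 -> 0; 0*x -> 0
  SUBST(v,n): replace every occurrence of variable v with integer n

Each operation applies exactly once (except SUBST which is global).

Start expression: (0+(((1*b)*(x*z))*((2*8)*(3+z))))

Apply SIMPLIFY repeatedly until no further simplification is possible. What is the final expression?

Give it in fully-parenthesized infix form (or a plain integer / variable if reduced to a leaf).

Start: (0+(((1*b)*(x*z))*((2*8)*(3+z))))
Step 1: at root: (0+(((1*b)*(x*z))*((2*8)*(3+z)))) -> (((1*b)*(x*z))*((2*8)*(3+z))); overall: (0+(((1*b)*(x*z))*((2*8)*(3+z)))) -> (((1*b)*(x*z))*((2*8)*(3+z)))
Step 2: at LL: (1*b) -> b; overall: (((1*b)*(x*z))*((2*8)*(3+z))) -> ((b*(x*z))*((2*8)*(3+z)))
Step 3: at RL: (2*8) -> 16; overall: ((b*(x*z))*((2*8)*(3+z))) -> ((b*(x*z))*(16*(3+z)))
Fixed point: ((b*(x*z))*(16*(3+z)))

Answer: ((b*(x*z))*(16*(3+z)))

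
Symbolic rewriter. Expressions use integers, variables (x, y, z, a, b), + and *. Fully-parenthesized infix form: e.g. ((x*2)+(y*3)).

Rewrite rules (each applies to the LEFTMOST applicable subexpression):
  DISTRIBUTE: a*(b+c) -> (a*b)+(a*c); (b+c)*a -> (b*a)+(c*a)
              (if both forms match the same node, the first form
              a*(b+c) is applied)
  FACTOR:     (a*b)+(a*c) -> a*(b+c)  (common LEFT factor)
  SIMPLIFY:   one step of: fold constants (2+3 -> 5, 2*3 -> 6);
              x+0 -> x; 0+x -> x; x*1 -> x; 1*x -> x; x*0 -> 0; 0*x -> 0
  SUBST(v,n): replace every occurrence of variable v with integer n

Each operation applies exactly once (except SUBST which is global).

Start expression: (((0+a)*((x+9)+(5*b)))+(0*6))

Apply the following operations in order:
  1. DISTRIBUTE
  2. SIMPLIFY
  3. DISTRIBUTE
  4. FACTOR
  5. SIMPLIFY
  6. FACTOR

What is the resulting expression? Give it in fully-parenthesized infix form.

Start: (((0+a)*((x+9)+(5*b)))+(0*6))
Apply DISTRIBUTE at L (target: ((0+a)*((x+9)+(5*b)))): (((0+a)*((x+9)+(5*b)))+(0*6)) -> ((((0+a)*(x+9))+((0+a)*(5*b)))+(0*6))
Apply SIMPLIFY at LLL (target: (0+a)): ((((0+a)*(x+9))+((0+a)*(5*b)))+(0*6)) -> (((a*(x+9))+((0+a)*(5*b)))+(0*6))
Apply DISTRIBUTE at LL (target: (a*(x+9))): (((a*(x+9))+((0+a)*(5*b)))+(0*6)) -> ((((a*x)+(a*9))+((0+a)*(5*b)))+(0*6))
Apply FACTOR at LL (target: ((a*x)+(a*9))): ((((a*x)+(a*9))+((0+a)*(5*b)))+(0*6)) -> (((a*(x+9))+((0+a)*(5*b)))+(0*6))
Apply SIMPLIFY at LRL (target: (0+a)): (((a*(x+9))+((0+a)*(5*b)))+(0*6)) -> (((a*(x+9))+(a*(5*b)))+(0*6))
Apply FACTOR at L (target: ((a*(x+9))+(a*(5*b)))): (((a*(x+9))+(a*(5*b)))+(0*6)) -> ((a*((x+9)+(5*b)))+(0*6))

Answer: ((a*((x+9)+(5*b)))+(0*6))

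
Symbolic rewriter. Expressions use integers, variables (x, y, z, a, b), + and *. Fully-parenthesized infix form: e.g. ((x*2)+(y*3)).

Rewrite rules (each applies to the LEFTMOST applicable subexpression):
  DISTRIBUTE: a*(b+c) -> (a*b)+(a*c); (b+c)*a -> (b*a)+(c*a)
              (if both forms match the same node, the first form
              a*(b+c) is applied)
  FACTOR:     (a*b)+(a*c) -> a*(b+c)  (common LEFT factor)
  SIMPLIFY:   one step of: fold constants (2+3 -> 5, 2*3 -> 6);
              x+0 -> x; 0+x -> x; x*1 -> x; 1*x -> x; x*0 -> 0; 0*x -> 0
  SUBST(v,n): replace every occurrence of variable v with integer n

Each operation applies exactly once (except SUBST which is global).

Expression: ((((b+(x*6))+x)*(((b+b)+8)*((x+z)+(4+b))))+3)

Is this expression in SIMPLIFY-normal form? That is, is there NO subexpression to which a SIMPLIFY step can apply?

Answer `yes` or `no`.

Expression: ((((b+(x*6))+x)*(((b+b)+8)*((x+z)+(4+b))))+3)
Scanning for simplifiable subexpressions (pre-order)...
  at root: ((((b+(x*6))+x)*(((b+b)+8)*((x+z)+(4+b))))+3) (not simplifiable)
  at L: (((b+(x*6))+x)*(((b+b)+8)*((x+z)+(4+b)))) (not simplifiable)
  at LL: ((b+(x*6))+x) (not simplifiable)
  at LLL: (b+(x*6)) (not simplifiable)
  at LLLR: (x*6) (not simplifiable)
  at LR: (((b+b)+8)*((x+z)+(4+b))) (not simplifiable)
  at LRL: ((b+b)+8) (not simplifiable)
  at LRLL: (b+b) (not simplifiable)
  at LRR: ((x+z)+(4+b)) (not simplifiable)
  at LRRL: (x+z) (not simplifiable)
  at LRRR: (4+b) (not simplifiable)
Result: no simplifiable subexpression found -> normal form.

Answer: yes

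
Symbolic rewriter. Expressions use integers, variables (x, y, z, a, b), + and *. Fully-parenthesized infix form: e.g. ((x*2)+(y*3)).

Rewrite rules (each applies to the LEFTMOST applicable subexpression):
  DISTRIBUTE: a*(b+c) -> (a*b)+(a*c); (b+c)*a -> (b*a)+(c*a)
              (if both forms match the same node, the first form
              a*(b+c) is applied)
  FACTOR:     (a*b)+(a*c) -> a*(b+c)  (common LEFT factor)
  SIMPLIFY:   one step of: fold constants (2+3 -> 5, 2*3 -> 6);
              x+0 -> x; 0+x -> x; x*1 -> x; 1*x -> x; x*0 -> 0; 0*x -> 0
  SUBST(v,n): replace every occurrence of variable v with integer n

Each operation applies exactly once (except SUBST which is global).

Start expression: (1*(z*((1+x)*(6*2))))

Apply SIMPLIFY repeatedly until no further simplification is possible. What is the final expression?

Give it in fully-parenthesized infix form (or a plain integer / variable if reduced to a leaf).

Answer: (z*((1+x)*12))

Derivation:
Start: (1*(z*((1+x)*(6*2))))
Step 1: at root: (1*(z*((1+x)*(6*2)))) -> (z*((1+x)*(6*2))); overall: (1*(z*((1+x)*(6*2)))) -> (z*((1+x)*(6*2)))
Step 2: at RR: (6*2) -> 12; overall: (z*((1+x)*(6*2))) -> (z*((1+x)*12))
Fixed point: (z*((1+x)*12))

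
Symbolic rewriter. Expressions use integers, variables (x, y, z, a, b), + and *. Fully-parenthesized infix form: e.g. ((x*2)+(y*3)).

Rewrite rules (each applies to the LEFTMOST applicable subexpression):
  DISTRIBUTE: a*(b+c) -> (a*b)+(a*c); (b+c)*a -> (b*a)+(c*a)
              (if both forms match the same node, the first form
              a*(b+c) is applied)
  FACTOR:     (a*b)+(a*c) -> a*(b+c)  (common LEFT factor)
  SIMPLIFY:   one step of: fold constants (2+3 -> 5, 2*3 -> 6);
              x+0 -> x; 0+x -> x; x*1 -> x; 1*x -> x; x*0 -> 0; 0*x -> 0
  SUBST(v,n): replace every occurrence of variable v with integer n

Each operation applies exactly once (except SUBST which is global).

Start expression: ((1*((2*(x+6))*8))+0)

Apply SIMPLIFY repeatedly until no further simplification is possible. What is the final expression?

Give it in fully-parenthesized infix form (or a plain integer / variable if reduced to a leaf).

Start: ((1*((2*(x+6))*8))+0)
Step 1: at root: ((1*((2*(x+6))*8))+0) -> (1*((2*(x+6))*8)); overall: ((1*((2*(x+6))*8))+0) -> (1*((2*(x+6))*8))
Step 2: at root: (1*((2*(x+6))*8)) -> ((2*(x+6))*8); overall: (1*((2*(x+6))*8)) -> ((2*(x+6))*8)
Fixed point: ((2*(x+6))*8)

Answer: ((2*(x+6))*8)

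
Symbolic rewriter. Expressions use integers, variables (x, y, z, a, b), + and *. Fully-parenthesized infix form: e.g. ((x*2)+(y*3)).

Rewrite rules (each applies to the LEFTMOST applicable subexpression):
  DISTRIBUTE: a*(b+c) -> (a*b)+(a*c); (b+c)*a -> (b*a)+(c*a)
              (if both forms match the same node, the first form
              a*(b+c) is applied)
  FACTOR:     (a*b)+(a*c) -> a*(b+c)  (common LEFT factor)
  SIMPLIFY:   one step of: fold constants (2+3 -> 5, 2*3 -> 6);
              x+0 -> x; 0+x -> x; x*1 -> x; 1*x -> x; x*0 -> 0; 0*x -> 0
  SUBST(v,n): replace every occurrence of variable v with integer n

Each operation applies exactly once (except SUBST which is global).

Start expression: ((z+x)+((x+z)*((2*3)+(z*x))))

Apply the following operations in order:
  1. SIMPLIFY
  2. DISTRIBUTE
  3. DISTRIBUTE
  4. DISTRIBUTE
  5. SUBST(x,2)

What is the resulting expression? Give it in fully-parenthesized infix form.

Answer: ((z+2)+(((2*6)+(z*6))+((2*(z*2))+(z*(z*2)))))

Derivation:
Start: ((z+x)+((x+z)*((2*3)+(z*x))))
Apply SIMPLIFY at RRL (target: (2*3)): ((z+x)+((x+z)*((2*3)+(z*x)))) -> ((z+x)+((x+z)*(6+(z*x))))
Apply DISTRIBUTE at R (target: ((x+z)*(6+(z*x)))): ((z+x)+((x+z)*(6+(z*x)))) -> ((z+x)+(((x+z)*6)+((x+z)*(z*x))))
Apply DISTRIBUTE at RL (target: ((x+z)*6)): ((z+x)+(((x+z)*6)+((x+z)*(z*x)))) -> ((z+x)+(((x*6)+(z*6))+((x+z)*(z*x))))
Apply DISTRIBUTE at RR (target: ((x+z)*(z*x))): ((z+x)+(((x*6)+(z*6))+((x+z)*(z*x)))) -> ((z+x)+(((x*6)+(z*6))+((x*(z*x))+(z*(z*x)))))
Apply SUBST(x,2): ((z+x)+(((x*6)+(z*6))+((x*(z*x))+(z*(z*x))))) -> ((z+2)+(((2*6)+(z*6))+((2*(z*2))+(z*(z*2)))))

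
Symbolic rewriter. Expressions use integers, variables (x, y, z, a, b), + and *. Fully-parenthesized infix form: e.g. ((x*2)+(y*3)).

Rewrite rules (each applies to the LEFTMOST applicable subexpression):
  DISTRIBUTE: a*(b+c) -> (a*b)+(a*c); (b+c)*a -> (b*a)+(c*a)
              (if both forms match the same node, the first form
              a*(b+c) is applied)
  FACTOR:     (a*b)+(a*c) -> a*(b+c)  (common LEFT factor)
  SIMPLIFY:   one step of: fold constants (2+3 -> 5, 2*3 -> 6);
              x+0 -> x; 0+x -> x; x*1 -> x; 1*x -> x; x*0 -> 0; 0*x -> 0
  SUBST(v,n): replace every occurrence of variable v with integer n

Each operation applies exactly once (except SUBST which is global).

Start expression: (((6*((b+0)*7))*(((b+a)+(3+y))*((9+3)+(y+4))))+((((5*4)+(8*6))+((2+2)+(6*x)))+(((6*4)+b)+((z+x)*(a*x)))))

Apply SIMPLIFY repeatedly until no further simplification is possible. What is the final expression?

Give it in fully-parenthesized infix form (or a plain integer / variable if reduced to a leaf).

Answer: (((6*(b*7))*(((b+a)+(3+y))*(12+(y+4))))+((68+(4+(6*x)))+((24+b)+((z+x)*(a*x)))))

Derivation:
Start: (((6*((b+0)*7))*(((b+a)+(3+y))*((9+3)+(y+4))))+((((5*4)+(8*6))+((2+2)+(6*x)))+(((6*4)+b)+((z+x)*(a*x)))))
Step 1: at LLRL: (b+0) -> b; overall: (((6*((b+0)*7))*(((b+a)+(3+y))*((9+3)+(y+4))))+((((5*4)+(8*6))+((2+2)+(6*x)))+(((6*4)+b)+((z+x)*(a*x))))) -> (((6*(b*7))*(((b+a)+(3+y))*((9+3)+(y+4))))+((((5*4)+(8*6))+((2+2)+(6*x)))+(((6*4)+b)+((z+x)*(a*x)))))
Step 2: at LRRL: (9+3) -> 12; overall: (((6*(b*7))*(((b+a)+(3+y))*((9+3)+(y+4))))+((((5*4)+(8*6))+((2+2)+(6*x)))+(((6*4)+b)+((z+x)*(a*x))))) -> (((6*(b*7))*(((b+a)+(3+y))*(12+(y+4))))+((((5*4)+(8*6))+((2+2)+(6*x)))+(((6*4)+b)+((z+x)*(a*x)))))
Step 3: at RLLL: (5*4) -> 20; overall: (((6*(b*7))*(((b+a)+(3+y))*(12+(y+4))))+((((5*4)+(8*6))+((2+2)+(6*x)))+(((6*4)+b)+((z+x)*(a*x))))) -> (((6*(b*7))*(((b+a)+(3+y))*(12+(y+4))))+(((20+(8*6))+((2+2)+(6*x)))+(((6*4)+b)+((z+x)*(a*x)))))
Step 4: at RLLR: (8*6) -> 48; overall: (((6*(b*7))*(((b+a)+(3+y))*(12+(y+4))))+(((20+(8*6))+((2+2)+(6*x)))+(((6*4)+b)+((z+x)*(a*x))))) -> (((6*(b*7))*(((b+a)+(3+y))*(12+(y+4))))+(((20+48)+((2+2)+(6*x)))+(((6*4)+b)+((z+x)*(a*x)))))
Step 5: at RLL: (20+48) -> 68; overall: (((6*(b*7))*(((b+a)+(3+y))*(12+(y+4))))+(((20+48)+((2+2)+(6*x)))+(((6*4)+b)+((z+x)*(a*x))))) -> (((6*(b*7))*(((b+a)+(3+y))*(12+(y+4))))+((68+((2+2)+(6*x)))+(((6*4)+b)+((z+x)*(a*x)))))
Step 6: at RLRL: (2+2) -> 4; overall: (((6*(b*7))*(((b+a)+(3+y))*(12+(y+4))))+((68+((2+2)+(6*x)))+(((6*4)+b)+((z+x)*(a*x))))) -> (((6*(b*7))*(((b+a)+(3+y))*(12+(y+4))))+((68+(4+(6*x)))+(((6*4)+b)+((z+x)*(a*x)))))
Step 7: at RRLL: (6*4) -> 24; overall: (((6*(b*7))*(((b+a)+(3+y))*(12+(y+4))))+((68+(4+(6*x)))+(((6*4)+b)+((z+x)*(a*x))))) -> (((6*(b*7))*(((b+a)+(3+y))*(12+(y+4))))+((68+(4+(6*x)))+((24+b)+((z+x)*(a*x)))))
Fixed point: (((6*(b*7))*(((b+a)+(3+y))*(12+(y+4))))+((68+(4+(6*x)))+((24+b)+((z+x)*(a*x)))))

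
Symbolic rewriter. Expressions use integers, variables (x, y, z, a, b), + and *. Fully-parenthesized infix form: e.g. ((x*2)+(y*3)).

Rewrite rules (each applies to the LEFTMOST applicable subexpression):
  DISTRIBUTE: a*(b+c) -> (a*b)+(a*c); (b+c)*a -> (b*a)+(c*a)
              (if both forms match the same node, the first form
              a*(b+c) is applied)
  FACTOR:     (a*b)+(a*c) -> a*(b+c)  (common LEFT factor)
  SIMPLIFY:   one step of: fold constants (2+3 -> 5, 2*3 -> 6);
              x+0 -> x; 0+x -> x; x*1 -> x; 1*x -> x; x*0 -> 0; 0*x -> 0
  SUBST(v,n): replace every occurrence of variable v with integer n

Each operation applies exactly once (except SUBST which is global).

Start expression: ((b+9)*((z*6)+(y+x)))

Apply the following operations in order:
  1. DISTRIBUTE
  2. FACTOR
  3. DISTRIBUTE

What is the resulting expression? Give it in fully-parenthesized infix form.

Answer: (((b+9)*(z*6))+((b+9)*(y+x)))

Derivation:
Start: ((b+9)*((z*6)+(y+x)))
Apply DISTRIBUTE at root (target: ((b+9)*((z*6)+(y+x)))): ((b+9)*((z*6)+(y+x))) -> (((b+9)*(z*6))+((b+9)*(y+x)))
Apply FACTOR at root (target: (((b+9)*(z*6))+((b+9)*(y+x)))): (((b+9)*(z*6))+((b+9)*(y+x))) -> ((b+9)*((z*6)+(y+x)))
Apply DISTRIBUTE at root (target: ((b+9)*((z*6)+(y+x)))): ((b+9)*((z*6)+(y+x))) -> (((b+9)*(z*6))+((b+9)*(y+x)))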